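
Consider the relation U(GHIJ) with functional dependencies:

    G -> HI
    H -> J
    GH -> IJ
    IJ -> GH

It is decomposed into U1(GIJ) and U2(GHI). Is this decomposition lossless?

Common attributes: U1 ∩ U2 = {GI}.
Closure of {GI}: G → HI applies, adding H; H → J applies, adding J. So (GI)⁺ = {GHIJ}.
This closure contains every attribute of U1, so U1 ∩ U2 → U1. The join is lossless.

Yes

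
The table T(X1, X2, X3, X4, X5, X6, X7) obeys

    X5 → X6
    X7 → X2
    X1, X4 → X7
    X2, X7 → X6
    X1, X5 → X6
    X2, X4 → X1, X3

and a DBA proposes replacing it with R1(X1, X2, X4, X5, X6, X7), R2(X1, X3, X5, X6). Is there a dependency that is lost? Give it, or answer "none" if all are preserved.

Check X2, X4 → X1, X3: no single fragment contains all of {X1, X2, X3, X4}, and the restricted closure of {X2, X4} across the fragments never reaches {X1, X3}.
X5 → X6 is preserved.
X7 → X2 is preserved.
X1, X4 → X7 is preserved.
X2, X7 → X6 is preserved.
X1, X5 → X6 is preserved.

X2, X4 → X1, X3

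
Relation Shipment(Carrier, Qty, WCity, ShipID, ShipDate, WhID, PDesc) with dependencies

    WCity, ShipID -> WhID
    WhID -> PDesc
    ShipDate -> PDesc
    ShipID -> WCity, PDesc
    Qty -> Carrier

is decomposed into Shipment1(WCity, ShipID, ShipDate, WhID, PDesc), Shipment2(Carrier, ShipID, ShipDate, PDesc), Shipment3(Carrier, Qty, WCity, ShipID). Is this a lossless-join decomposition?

Chase test. Columns are Carrier, Qty, WCity, ShipID, ShipDate, WhID, PDesc; row i has aⱼ where attribute j ∈ Shipmenti, else bᵢⱼ.
Initial tableau (one row per fragment):
  row 1: b11 b12 a3 a4 a5 a6 a7
  row 2: a1 b22 b23 a4 a5 b26 a7
  row 3: a1 a2 a3 a4 b35 b36 b37
Rows 1 and 3 agree on WCity, ShipID; apply WCity, ShipID→WhID and equate their WhID entries.
Rows 1 and 3 agree on WhID; apply WhID→PDesc and equate their PDesc entries.
Rows 1 and 2 agree on ShipID; apply ShipID→WCity, PDesc and equate their WCity, PDesc entries.
Rows 1 and 2 agree on WCity, ShipID; apply WCity, ShipID→WhID and equate their WhID entries.
No row becomes fully distinguished — the join is lossy.

No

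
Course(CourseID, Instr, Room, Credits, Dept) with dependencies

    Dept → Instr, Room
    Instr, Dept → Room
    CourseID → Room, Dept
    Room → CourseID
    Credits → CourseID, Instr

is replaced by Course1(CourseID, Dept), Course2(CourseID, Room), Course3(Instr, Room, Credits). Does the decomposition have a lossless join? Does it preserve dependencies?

lossless and dependency-preserving

Lossless test (chase): Rows 1 and 2 agree on CourseID; apply CourseID→Room, Dept and equate their Room, Dept entries. Rows 1 and 3 agree on Room; apply Room→CourseID and equate their CourseID entries. Rows 1 and 2 agree on Dept; apply Dept→Instr, Room and equate their Instr, Room entries. Rows 1 and 3 agree on CourseID; apply CourseID→Room, Dept and equate their Room, Dept entries. Rows 1 and 3 agree on Dept; apply Dept→Instr, Room and equate their Instr, Room entries. Row 3 is now all distinguished symbols — the join is lossless.
Dependency preservation: Dept → Instr, Room; Instr, Dept → Room; CourseID → Room, Dept; Credits → CourseID, Instr are not contained in any single fragment, but the restricted closure of each left-hand side across the fragments still reaches the right-hand side; the remaining FDs each lie inside some fragment. All dependencies are preserved.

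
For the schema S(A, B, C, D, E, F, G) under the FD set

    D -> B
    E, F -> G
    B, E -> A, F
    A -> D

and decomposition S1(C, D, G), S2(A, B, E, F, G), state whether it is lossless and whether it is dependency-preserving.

lossy and not dependency-preserving

Lossless test: (G)⁺ = {G}, which is a superkey of neither fragment — lossy.
Dependency preservation: the restricted closure of {D} across the fragments never reaches {B}, so D → B cannot be enforced without a join — not preserved.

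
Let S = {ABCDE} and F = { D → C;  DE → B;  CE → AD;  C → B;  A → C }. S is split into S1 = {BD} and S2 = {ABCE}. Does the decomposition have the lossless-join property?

Common attributes: S1 ∩ S2 = {B}.
No dependency enlarges {B}, so (B)⁺ = {B}.
The closure contains neither all of S1 = {BD} nor all of S2 = {ABCE}, so the common attributes are not a superkey of either fragment. The join is lossy.

No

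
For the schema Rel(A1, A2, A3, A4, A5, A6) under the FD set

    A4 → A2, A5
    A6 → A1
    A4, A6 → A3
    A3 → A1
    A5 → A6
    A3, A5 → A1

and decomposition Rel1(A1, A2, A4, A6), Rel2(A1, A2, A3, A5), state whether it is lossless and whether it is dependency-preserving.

lossy and not dependency-preserving

Lossless test: (A1, A2)⁺ = {A1, A2}, which is a superkey of neither fragment — lossy.
Dependency preservation: the restricted closure of {A4} across the fragments never reaches {A2, A5}, so A4 → A2, A5 cannot be enforced without a join — not preserved.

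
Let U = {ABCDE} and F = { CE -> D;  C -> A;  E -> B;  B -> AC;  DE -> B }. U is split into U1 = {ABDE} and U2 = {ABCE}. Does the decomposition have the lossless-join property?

Yes

Common attributes: U1 ∩ U2 = {ABE}.
Closure of {ABE}: B → AC applies, adding C; CE → D applies, adding D. So (ABE)⁺ = {ABCDE}.
This closure contains every attribute of U1, so U1 ∩ U2 → U1. The join is lossless.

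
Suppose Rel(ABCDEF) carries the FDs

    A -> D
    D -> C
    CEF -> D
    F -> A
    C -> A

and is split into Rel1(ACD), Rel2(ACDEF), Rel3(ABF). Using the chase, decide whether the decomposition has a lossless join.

No

Chase test. Columns are ABCDEF; row i has aⱼ where attribute j ∈ Reli, else bᵢⱼ.
Initial tableau (one row per fragment):
  row 1: a1 b12 a3 a4 b15 b16
  row 2: a1 b22 a3 a4 a5 a6
  row 3: a1 a2 b33 b34 b35 a6
Rows 1 and 3 agree on A; apply A→D and equate their D entries.
Rows 1 and 3 agree on D; apply D→C and equate their C entries.
No row becomes fully distinguished — the join is lossy.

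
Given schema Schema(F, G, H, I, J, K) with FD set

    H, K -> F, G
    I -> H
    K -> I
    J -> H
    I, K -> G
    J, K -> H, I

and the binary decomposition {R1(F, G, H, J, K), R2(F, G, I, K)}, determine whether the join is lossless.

Yes

Common attributes: R1 ∩ R2 = {F, G, K}.
Closure of {F, G, K}: K → I applies, adding I; I → H applies, adding H. So (F, G, K)⁺ = {F, G, H, I, K}.
This closure contains every attribute of R2, so R1 ∩ R2 → R2. The join is lossless.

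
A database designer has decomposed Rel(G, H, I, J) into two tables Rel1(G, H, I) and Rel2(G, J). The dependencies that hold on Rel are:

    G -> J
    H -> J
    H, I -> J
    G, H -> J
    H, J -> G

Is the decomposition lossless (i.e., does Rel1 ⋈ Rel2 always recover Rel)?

Yes

Common attributes: Rel1 ∩ Rel2 = {G}.
Closure of {G}: G → J applies, adding J. So (G)⁺ = {G, J}.
This closure contains every attribute of Rel2, so Rel1 ∩ Rel2 → Rel2. The join is lossless.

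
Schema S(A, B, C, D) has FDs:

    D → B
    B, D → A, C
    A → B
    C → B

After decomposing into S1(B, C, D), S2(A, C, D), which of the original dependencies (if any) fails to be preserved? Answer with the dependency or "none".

A → B

Check A → B: no single fragment contains all of {A, B}, and the restricted closure of {A} across the fragments never reaches {B}.
D → B is preserved.
B, D → A, C is preserved.
C → B is preserved.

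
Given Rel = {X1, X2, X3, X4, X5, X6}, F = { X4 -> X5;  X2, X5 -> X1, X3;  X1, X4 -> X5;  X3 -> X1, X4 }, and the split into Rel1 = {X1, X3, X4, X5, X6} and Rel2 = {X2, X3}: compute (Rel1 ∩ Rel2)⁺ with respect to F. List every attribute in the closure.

Rel1 ∩ Rel2 = {X3}.
X3 → X1, X4 applies, adding X1, X4
X4 → X5 applies, adding X5
Closure: {X1, X3, X4, X5}.

X1, X3, X4, X5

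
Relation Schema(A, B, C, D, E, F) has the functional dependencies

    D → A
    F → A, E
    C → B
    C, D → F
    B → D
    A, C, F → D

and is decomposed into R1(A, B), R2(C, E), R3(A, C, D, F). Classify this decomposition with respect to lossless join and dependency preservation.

Lossless test (chase): Rows 2 and 3 agree on C; apply C→B and equate their B entries. Rows 2 and 3 agree on B; apply B→D and equate their D entries. Rows 2 and 3 agree on D; apply D→A and equate their A entries. Rows 2 and 3 agree on C, D; apply C, D→F and equate their F entries. Rows 2 and 3 agree on F; apply F→A, E and equate their A, E entries. No row becomes fully distinguished — the join is lossy.
Dependency preservation: the restricted closure of {F} across the fragments never reaches {A, E}, so F → A, E cannot be enforced without a join — not preserved.

lossy and not dependency-preserving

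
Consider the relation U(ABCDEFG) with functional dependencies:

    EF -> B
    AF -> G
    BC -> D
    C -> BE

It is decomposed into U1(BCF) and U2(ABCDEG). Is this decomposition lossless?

Common attributes: U1 ∩ U2 = {BC}.
Closure of {BC}: BC → D applies, adding D; C → BE applies, adding E. So (BC)⁺ = {BCDE}.
The closure contains neither all of U1 = {BCF} nor all of U2 = {ABCDEG}, so the common attributes are not a superkey of either fragment. The join is lossy.

No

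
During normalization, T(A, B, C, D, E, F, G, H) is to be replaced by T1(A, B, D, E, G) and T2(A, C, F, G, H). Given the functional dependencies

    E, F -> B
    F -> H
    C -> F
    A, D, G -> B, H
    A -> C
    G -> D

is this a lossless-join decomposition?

Yes

Common attributes: T1 ∩ T2 = {A, G}.
Closure of {A, G}: A → C applies, adding C; G → D applies, adding D; C → F applies, adding F; A, D, G → B, H applies, adding B, H. So (A, G)⁺ = {A, B, C, D, F, G, H}.
This closure contains every attribute of T2, so T1 ∩ T2 → T2. The join is lossless.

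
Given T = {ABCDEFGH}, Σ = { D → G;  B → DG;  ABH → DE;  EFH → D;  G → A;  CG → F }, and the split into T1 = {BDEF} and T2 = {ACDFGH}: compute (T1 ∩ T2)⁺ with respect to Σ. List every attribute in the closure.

T1 ∩ T2 = {DF}.
D → G applies, adding G
G → A applies, adding A
Closure: {ADFG}.

ADFG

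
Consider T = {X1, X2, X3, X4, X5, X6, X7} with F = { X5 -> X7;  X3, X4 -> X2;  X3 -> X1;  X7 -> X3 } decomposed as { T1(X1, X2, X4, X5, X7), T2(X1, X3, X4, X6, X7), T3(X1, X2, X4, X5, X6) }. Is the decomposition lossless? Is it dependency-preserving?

lossless but not dependency-preserving

Lossless test (chase): Rows 1 and 3 agree on X5; apply X5→X7 and equate their X7 entries. Rows 1 and 2 agree on X7; apply X7→X3 and equate their X3 entries. Rows 1 and 3 agree on X7; apply X7→X3 and equate their X3 entries. Rows 1 and 2 agree on X3, X4; apply X3, X4→X2 and equate their X2 entries. Row 3 is now all distinguished symbols — the join is lossless.
Dependency preservation: the restricted closure of {X3, X4} across the fragments never reaches {X2}, so X3, X4 → X2 cannot be enforced without a join — not preserved.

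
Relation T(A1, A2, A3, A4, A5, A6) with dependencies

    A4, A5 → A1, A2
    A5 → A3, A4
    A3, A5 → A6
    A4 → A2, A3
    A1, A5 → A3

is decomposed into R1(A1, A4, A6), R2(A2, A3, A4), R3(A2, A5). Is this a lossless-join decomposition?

Chase test. Columns are A1, A2, A3, A4, A5, A6; row i has aⱼ where attribute j ∈ Ri, else bᵢⱼ.
Initial tableau (one row per fragment):
  row 1: a1 b12 b13 a4 b15 a6
  row 2: b21 a2 a3 a4 b25 b26
  row 3: b31 a2 b33 b34 a5 b36
Rows 1 and 2 agree on A4; apply A4→A2, A3 and equate their A2, A3 entries.
No row becomes fully distinguished — the join is lossy.

No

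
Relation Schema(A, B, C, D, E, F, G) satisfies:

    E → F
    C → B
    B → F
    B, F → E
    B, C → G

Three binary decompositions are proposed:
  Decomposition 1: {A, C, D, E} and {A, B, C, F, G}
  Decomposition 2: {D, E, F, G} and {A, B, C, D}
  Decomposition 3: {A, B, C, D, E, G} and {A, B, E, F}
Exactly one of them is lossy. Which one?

Decomposition 2

Decomposition 1: common = {A, C}, closure = {A, B, C, E, F, G} → lossless.
Decomposition 2: common = {D}, closure = {D} → lossy.
Decomposition 3: common = {A, B, E}, closure = {A, B, E, F} → lossless.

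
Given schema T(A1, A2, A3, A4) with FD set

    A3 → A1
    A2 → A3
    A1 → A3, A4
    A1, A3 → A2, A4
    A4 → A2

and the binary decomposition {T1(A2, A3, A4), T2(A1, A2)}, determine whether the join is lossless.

Yes

Common attributes: T1 ∩ T2 = {A2}.
Closure of {A2}: A2 → A3 applies, adding A3; A3 → A1 applies, adding A1; A1 → A3, A4 applies, adding A4. So (A2)⁺ = {A1, A2, A3, A4}.
This closure contains every attribute of T1, so T1 ∩ T2 → T1. The join is lossless.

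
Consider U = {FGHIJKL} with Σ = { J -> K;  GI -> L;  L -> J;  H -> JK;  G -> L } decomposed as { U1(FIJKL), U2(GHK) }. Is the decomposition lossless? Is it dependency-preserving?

Lossless test: (K)⁺ = {K}, which is a superkey of neither fragment — lossy.
Dependency preservation: the restricted closure of {GI} across the fragments never reaches {L}, so GI → L cannot be enforced without a join — not preserved.

lossy and not dependency-preserving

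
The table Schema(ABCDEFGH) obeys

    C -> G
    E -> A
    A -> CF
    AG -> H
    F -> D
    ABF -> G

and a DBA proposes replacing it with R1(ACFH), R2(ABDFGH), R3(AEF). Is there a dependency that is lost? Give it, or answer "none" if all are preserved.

Check C → G: no single fragment contains all of {CG}, and the restricted closure of {C} across the fragments never reaches {G}.
E → A is preserved.
A → CF is preserved.
AG → H is preserved.
F → D is preserved.
ABF → G is preserved.

C -> G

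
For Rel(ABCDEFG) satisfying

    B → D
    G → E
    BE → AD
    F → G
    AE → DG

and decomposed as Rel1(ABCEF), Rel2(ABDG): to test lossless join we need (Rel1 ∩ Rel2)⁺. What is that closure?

Rel1 ∩ Rel2 = {AB}.
B → D applies, adding D
Closure: {ABD}.

ABD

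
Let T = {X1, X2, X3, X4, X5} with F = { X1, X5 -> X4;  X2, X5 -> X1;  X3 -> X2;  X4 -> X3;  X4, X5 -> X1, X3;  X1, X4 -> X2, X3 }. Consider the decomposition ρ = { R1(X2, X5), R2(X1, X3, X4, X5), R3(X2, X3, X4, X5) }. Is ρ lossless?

Yes

Chase test. Columns are X1, X2, X3, X4, X5; row i has aⱼ where attribute j ∈ Ri, else bᵢⱼ.
Initial tableau (one row per fragment):
  row 1: b11 a2 b13 b14 a5
  row 2: a1 b22 a3 a4 a5
  row 3: b31 a2 a3 a4 a5
Rows 1 and 3 agree on X2, X5; apply X2, X5→X1 and equate their X1 entries.
Rows 2 and 3 agree on X3; apply X3→X2 and equate their X2 entries.
Rows 2 and 3 agree on X4, X5; apply X4, X5→X1, X3 and equate their X1, X3 entries.
Rows 1 and 2 agree on X1, X5; apply X1, X5→X4 and equate their X4 entries.
Rows 1 and 2 agree on X4; apply X4→X3 and equate their X3 entries.
Row 1 is now all distinguished symbols — the join is lossless.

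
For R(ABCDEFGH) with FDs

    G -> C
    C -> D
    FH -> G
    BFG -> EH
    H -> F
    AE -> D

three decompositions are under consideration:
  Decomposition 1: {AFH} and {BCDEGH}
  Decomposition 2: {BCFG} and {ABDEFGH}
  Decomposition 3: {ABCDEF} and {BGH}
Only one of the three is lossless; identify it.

Decomposition 1: common = {H}, closure = {CDFGH} → lossy.
Decomposition 2: common = {BFG}, closure = {BCDEFGH} → lossless.
Decomposition 3: common = {B}, closure = {B} → lossy.

Decomposition 2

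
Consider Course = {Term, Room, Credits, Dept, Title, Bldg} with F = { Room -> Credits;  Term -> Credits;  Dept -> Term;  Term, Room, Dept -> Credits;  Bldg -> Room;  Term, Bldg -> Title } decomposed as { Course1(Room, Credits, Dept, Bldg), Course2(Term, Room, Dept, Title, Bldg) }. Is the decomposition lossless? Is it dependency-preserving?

lossless but not dependency-preserving

Lossless test: (Room, Dept, Bldg)⁺ = {Term, Room, Credits, Dept, Title, Bldg}, which contains all of one fragment — lossless.
Dependency preservation: the restricted closure of {Term} across the fragments never reaches {Credits}, so Term → Credits cannot be enforced without a join — not preserved.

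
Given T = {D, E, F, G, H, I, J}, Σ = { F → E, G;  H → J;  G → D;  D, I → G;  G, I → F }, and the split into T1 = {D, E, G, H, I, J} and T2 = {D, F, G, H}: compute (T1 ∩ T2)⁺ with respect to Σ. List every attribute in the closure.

T1 ∩ T2 = {D, G, H}.
H → J applies, adding J
Closure: {D, G, H, J}.

D, G, H, J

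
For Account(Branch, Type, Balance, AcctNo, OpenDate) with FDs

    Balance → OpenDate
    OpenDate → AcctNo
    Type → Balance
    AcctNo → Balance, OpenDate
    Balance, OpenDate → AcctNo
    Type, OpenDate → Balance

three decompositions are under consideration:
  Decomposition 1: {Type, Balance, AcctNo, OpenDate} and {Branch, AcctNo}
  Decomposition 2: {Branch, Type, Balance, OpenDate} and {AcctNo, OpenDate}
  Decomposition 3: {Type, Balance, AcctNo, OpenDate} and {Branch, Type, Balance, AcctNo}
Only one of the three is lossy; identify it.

Decomposition 1

Decomposition 1: common = {AcctNo}, closure = {Balance, AcctNo, OpenDate} → lossy.
Decomposition 2: common = {OpenDate}, closure = {Balance, AcctNo, OpenDate} → lossless.
Decomposition 3: common = {Type, Balance, AcctNo}, closure = {Type, Balance, AcctNo, OpenDate} → lossless.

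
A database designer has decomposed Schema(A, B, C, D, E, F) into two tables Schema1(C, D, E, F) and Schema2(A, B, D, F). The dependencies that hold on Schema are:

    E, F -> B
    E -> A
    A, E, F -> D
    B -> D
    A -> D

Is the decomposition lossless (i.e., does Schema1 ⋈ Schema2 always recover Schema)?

No

Common attributes: Schema1 ∩ Schema2 = {D, F}.
No dependency enlarges {D, F}, so (D, F)⁺ = {D, F}.
The closure contains neither all of Schema1 = {C, D, E, F} nor all of Schema2 = {A, B, D, F}, so the common attributes are not a superkey of either fragment. The join is lossy.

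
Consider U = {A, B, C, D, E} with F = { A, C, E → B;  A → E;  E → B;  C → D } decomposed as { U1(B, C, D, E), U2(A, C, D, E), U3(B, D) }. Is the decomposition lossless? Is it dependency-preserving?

lossless and dependency-preserving

Lossless test (chase): Rows 1 and 2 agree on E; apply E→B and equate their B entries. Row 2 is now all distinguished symbols — the join is lossless.
Dependency preservation: A, C, E → B is not contained in any single fragment, but the restricted closure of its left-hand side across the fragments still reaches the right-hand side; the remaining FDs each lie inside some fragment. All dependencies are preserved.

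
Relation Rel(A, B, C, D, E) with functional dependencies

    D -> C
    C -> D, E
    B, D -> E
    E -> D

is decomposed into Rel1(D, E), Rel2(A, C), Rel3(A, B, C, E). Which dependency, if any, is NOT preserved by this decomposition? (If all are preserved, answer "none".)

none

D → C: restricted closure across fragments reaches C.
C → D, E: restricted closure across fragments reaches D, E.
B, D → E: restricted closure across fragments reaches E.
E → D lies within Rel1.
Every dependency is enforceable on the fragments, so the decomposition is dependency-preserving.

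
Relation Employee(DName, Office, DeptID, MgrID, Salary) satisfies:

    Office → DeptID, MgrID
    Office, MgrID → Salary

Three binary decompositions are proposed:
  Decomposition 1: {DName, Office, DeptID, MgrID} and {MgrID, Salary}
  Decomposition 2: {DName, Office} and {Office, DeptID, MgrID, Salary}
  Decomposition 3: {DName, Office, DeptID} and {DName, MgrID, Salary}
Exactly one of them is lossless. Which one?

Decomposition 2

Decomposition 1: common = {MgrID}, closure = {MgrID} → lossy.
Decomposition 2: common = {Office}, closure = {Office, DeptID, MgrID, Salary} → lossless.
Decomposition 3: common = {DName}, closure = {DName} → lossy.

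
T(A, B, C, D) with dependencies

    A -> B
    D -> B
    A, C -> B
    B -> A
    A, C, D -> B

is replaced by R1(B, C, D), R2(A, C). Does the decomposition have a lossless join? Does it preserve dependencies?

Lossless test: (C)⁺ = {C}, which is a superkey of neither fragment — lossy.
Dependency preservation: the restricted closure of {A} across the fragments never reaches {B}, so A → B cannot be enforced without a join — not preserved.

lossy and not dependency-preserving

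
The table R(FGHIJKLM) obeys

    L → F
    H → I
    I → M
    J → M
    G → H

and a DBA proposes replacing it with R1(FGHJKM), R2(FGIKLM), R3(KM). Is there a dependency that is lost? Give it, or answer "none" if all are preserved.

H → I

Check H → I: no single fragment contains all of {HI}, and the restricted closure of {H} across the fragments never reaches {I}.
L → F is preserved.
I → M is preserved.
J → M is preserved.
G → H is preserved.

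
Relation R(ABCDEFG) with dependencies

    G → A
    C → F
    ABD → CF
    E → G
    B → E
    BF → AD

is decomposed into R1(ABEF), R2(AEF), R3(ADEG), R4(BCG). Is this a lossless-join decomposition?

No

Chase test. Columns are ABCDEFG; row i has aⱼ where attribute j ∈ Ri, else bᵢⱼ.
Initial tableau (one row per fragment):
  row 1: a1 a2 b13 b14 a5 a6 b17
  row 2: a1 b22 b23 b24 a5 a6 b27
  row 3: a1 b32 b33 a4 a5 b36 a7
  row 4: b41 a2 a3 b44 b45 b46 a7
Rows 3 and 4 agree on G; apply G→A and equate their A entries.
Rows 1 and 2 agree on E; apply E→G and equate their G entries.
Rows 1 and 3 agree on E; apply E→G and equate their G entries.
Rows 1 and 4 agree on B; apply B→E and equate their E entries.
No row becomes fully distinguished — the join is lossy.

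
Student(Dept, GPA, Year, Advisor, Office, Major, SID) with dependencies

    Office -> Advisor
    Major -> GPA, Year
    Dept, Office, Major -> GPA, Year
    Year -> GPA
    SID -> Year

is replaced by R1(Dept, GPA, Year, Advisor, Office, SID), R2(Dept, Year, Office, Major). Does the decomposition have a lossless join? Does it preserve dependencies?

Lossless test: (Dept, Year, Office)⁺ = {Dept, GPA, Year, Advisor, Office}, which is a superkey of neither fragment — lossy.
Dependency preservation: Major → GPA, Year; Dept, Office, Major → GPA, Year are not contained in any single fragment, but the restricted closure of each left-hand side across the fragments still reaches the right-hand side; the remaining FDs each lie inside some fragment. All dependencies are preserved.

lossy but dependency-preserving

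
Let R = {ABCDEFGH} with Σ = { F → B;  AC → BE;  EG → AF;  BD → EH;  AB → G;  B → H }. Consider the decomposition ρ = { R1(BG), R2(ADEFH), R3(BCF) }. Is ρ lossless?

Chase test. Columns are ABCDEFGH; row i has aⱼ where attribute j ∈ Ri, else bᵢⱼ.
Initial tableau (one row per fragment):
  row 1: b11 a2 b13 b14 b15 b16 a7 b18
  row 2: a1 b22 b23 a4 a5 a6 b27 a8
  row 3: b31 a2 a3 b34 b35 a6 b37 b38
Rows 2 and 3 agree on F; apply F→B and equate their B entries.
Rows 1 and 2 agree on B; apply B→H and equate their H entries.
Rows 1 and 3 agree on B; apply B→H and equate their H entries.
No row becomes fully distinguished — the join is lossy.

No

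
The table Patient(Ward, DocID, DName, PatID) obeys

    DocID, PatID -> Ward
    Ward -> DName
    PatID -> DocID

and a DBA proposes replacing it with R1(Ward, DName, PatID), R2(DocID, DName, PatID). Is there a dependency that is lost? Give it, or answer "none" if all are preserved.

DocID, PatID → Ward: restricted closure across fragments reaches Ward.
Ward → DName lies within R1.
PatID → DocID lies within R2.
Every dependency is enforceable on the fragments, so the decomposition is dependency-preserving.

none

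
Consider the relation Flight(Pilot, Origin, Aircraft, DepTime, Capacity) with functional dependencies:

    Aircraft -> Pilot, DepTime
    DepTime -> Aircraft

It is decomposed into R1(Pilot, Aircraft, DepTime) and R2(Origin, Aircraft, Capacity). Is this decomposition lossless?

Yes

Common attributes: R1 ∩ R2 = {Aircraft}.
Closure of {Aircraft}: Aircraft → Pilot, DepTime applies, adding Pilot, DepTime. So (Aircraft)⁺ = {Pilot, Aircraft, DepTime}.
This closure contains every attribute of R1, so R1 ∩ R2 → R1. The join is lossless.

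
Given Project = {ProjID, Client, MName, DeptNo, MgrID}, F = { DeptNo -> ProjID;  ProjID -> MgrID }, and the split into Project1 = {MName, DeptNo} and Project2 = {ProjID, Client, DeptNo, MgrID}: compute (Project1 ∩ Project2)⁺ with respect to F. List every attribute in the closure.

Project1 ∩ Project2 = {DeptNo}.
DeptNo → ProjID applies, adding ProjID
ProjID → MgrID applies, adding MgrID
Closure: {ProjID, DeptNo, MgrID}.

ProjID, DeptNo, MgrID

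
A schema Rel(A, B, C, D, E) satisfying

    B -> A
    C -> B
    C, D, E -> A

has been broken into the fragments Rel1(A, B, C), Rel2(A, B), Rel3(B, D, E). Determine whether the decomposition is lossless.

Chase test. Columns are A, B, C, D, E; row i has aⱼ where attribute j ∈ Reli, else bᵢⱼ.
Initial tableau (one row per fragment):
  row 1: a1 a2 a3 b14 b15
  row 2: a1 a2 b23 b24 b25
  row 3: b31 a2 b33 a4 a5
Rows 1 and 3 agree on B; apply B→A and equate their A entries.
No row becomes fully distinguished — the join is lossy.

No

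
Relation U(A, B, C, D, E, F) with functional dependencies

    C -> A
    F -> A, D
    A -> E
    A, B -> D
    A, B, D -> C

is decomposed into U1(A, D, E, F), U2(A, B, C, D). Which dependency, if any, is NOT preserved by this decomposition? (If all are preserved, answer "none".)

none

C → A lies within U2.
F → A, D lies within U1.
A → E lies within U1.
A, B → D lies within U2.
A, B, D → C lies within U2.
Every dependency is enforceable on the fragments, so the decomposition is dependency-preserving.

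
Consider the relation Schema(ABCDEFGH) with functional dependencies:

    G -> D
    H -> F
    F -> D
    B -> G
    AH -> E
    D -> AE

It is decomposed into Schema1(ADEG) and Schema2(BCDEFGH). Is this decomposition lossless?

Common attributes: Schema1 ∩ Schema2 = {DEG}.
Closure of {DEG}: D → AE applies, adding A. So (DEG)⁺ = {ADEG}.
This closure contains every attribute of Schema1, so Schema1 ∩ Schema2 → Schema1. The join is lossless.

Yes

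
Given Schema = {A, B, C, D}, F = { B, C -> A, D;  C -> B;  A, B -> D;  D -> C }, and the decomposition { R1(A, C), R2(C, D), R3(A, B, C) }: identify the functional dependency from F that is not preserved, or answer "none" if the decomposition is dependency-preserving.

B, C → A, D: restricted closure across fragments reaches A, D.
C → B lies within R3.
A, B → D: restricted closure across fragments reaches D.
D → C lies within R2.
Every dependency is enforceable on the fragments, so the decomposition is dependency-preserving.

none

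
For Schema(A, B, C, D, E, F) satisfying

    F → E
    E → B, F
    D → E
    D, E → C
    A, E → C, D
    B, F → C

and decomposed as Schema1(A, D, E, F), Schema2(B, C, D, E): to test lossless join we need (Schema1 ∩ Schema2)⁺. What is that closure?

Schema1 ∩ Schema2 = {D, E}.
E → B, F applies, adding B, F
D, E → C applies, adding C
Closure: {B, C, D, E, F}.

B, C, D, E, F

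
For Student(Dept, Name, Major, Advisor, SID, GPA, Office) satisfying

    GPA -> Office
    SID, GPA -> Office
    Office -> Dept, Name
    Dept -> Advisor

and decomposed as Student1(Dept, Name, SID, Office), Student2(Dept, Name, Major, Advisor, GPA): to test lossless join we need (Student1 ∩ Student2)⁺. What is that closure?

Dept, Name, Advisor

Student1 ∩ Student2 = {Dept, Name}.
Dept → Advisor applies, adding Advisor
Closure: {Dept, Name, Advisor}.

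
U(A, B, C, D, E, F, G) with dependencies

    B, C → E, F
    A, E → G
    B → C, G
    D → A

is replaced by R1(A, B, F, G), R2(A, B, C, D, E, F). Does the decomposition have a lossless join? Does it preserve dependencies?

Lossless test: (A, B, F)⁺ = {A, B, C, E, F, G}, which contains all of one fragment — lossless.
Dependency preservation: the restricted closure of {A, E} across the fragments never reaches {G}, so A, E → G cannot be enforced without a join — not preserved.

lossless but not dependency-preserving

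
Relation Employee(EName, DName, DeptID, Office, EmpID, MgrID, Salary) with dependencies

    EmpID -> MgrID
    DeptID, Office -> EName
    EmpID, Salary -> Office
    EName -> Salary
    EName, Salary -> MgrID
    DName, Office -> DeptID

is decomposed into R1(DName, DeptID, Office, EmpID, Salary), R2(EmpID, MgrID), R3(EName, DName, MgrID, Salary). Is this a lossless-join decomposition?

Chase test. Columns are EName, DName, DeptID, Office, EmpID, MgrID, Salary; row i has aⱼ where attribute j ∈ Ri, else bᵢⱼ.
Initial tableau (one row per fragment):
  row 1: b11 a2 a3 a4 a5 b16 a7
  row 2: b21 b22 b23 b24 a5 a6 b27
  row 3: a1 a2 b33 b34 b35 a6 a7
Rows 1 and 2 agree on EmpID; apply EmpID→MgrID and equate their MgrID entries.
No row becomes fully distinguished — the join is lossy.

No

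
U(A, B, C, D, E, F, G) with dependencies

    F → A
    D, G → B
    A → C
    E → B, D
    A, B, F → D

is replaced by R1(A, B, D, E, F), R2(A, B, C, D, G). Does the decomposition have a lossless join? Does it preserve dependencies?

Lossless test: (A, B, D)⁺ = {A, B, C, D}, which is a superkey of neither fragment — lossy.
Dependency preservation: every FD's attributes lie within a single fragment, so each can be enforced locally — preserved.

lossy but dependency-preserving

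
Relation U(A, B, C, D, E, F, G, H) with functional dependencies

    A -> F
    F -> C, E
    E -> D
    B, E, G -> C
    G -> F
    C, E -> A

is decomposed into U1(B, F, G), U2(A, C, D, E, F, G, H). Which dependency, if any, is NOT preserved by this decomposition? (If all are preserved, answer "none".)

none

A → F lies within U2.
F → C, E lies within U2.
E → D lies within U2.
B, E, G → C: restricted closure across fragments reaches C.
G → F lies within U1.
C, E → A lies within U2.
Every dependency is enforceable on the fragments, so the decomposition is dependency-preserving.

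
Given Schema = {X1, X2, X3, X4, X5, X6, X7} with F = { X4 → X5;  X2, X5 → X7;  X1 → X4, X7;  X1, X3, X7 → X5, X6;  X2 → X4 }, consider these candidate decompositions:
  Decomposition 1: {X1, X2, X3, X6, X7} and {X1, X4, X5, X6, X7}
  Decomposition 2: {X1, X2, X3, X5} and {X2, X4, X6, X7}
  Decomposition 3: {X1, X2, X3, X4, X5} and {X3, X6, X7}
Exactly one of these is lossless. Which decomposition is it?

Decomposition 1

Decomposition 1: common = {X1, X6, X7}, closure = {X1, X4, X5, X6, X7} → lossless.
Decomposition 2: common = {X2}, closure = {X2, X4, X5, X7} → lossy.
Decomposition 3: common = {X3}, closure = {X3} → lossy.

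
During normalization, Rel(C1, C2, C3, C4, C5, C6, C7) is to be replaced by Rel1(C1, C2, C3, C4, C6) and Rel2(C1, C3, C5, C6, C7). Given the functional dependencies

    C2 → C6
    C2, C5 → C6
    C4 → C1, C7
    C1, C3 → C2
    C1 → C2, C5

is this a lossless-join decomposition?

No

Common attributes: Rel1 ∩ Rel2 = {C1, C3, C6}.
Closure of {C1, C3, C6}: C1, C3 → C2 applies, adding C2; C1 → C2, C5 applies, adding C5. So (C1, C3, C6)⁺ = {C1, C2, C3, C5, C6}.
The closure contains neither all of Rel1 = {C1, C2, C3, C4, C6} nor all of Rel2 = {C1, C3, C5, C6, C7}, so the common attributes are not a superkey of either fragment. The join is lossy.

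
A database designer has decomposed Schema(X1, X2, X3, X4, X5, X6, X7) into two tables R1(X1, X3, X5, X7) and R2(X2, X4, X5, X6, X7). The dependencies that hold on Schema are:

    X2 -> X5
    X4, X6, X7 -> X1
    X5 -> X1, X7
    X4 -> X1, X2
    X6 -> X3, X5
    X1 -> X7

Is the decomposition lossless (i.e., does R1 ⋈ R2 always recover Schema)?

No

Common attributes: R1 ∩ R2 = {X5, X7}.
Closure of {X5, X7}: X5 → X1, X7 applies, adding X1. So (X5, X7)⁺ = {X1, X5, X7}.
The closure contains neither all of R1 = {X1, X3, X5, X7} nor all of R2 = {X2, X4, X5, X6, X7}, so the common attributes are not a superkey of either fragment. The join is lossy.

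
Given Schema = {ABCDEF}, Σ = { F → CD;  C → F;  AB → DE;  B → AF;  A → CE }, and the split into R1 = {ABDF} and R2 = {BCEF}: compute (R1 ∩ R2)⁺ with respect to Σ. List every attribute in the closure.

R1 ∩ R2 = {BF}.
F → CD applies, adding CD
B → AF applies, adding A
A → CE applies, adding E
Closure: {ABCDEF}.

ABCDEF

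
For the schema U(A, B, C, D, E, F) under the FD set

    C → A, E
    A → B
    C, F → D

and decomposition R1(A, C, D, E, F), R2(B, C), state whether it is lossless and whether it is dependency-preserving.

lossless but not dependency-preserving

Lossless test: (C)⁺ = {A, B, C, E}, which contains all of one fragment — lossless.
Dependency preservation: the restricted closure of {A} across the fragments never reaches {B}, so A → B cannot be enforced without a join — not preserved.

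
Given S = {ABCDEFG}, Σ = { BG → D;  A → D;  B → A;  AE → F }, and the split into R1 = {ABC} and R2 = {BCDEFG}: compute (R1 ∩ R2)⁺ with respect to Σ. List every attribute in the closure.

ABCD

R1 ∩ R2 = {BC}.
B → A applies, adding A
A → D applies, adding D
Closure: {ABCD}.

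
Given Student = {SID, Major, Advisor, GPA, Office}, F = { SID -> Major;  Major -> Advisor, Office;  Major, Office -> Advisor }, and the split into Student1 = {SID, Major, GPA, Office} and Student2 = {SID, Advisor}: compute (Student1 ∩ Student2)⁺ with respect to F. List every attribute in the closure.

SID, Major, Advisor, Office

Student1 ∩ Student2 = {SID}.
SID → Major applies, adding Major
Major → Advisor, Office applies, adding Advisor, Office
Closure: {SID, Major, Advisor, Office}.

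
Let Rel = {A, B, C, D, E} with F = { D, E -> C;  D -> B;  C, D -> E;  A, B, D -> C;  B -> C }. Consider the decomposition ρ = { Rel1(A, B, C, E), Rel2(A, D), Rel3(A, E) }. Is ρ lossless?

No

Chase test. Columns are A, B, C, D, E; row i has aⱼ where attribute j ∈ Reli, else bᵢⱼ.
Initial tableau (one row per fragment):
  row 1: a1 a2 a3 b14 a5
  row 2: a1 b22 b23 a4 b25
  row 3: a1 b32 b33 b34 a5
No row becomes fully distinguished — the join is lossy.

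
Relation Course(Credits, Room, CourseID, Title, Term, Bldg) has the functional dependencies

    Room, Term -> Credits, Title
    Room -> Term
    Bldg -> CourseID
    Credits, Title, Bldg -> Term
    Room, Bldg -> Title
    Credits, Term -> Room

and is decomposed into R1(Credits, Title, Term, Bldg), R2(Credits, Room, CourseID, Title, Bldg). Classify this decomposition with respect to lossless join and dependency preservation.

Lossless test: (Credits, Title, Bldg)⁺ = {Credits, Room, CourseID, Title, Term, Bldg}, which contains all of one fragment — lossless.
Dependency preservation: the restricted closure of {Room} across the fragments never reaches {Term}, so Room → Term cannot be enforced without a join — not preserved.

lossless but not dependency-preserving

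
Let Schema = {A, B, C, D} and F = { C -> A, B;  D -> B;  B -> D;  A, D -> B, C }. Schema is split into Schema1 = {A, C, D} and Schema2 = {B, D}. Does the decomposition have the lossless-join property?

Yes

Common attributes: Schema1 ∩ Schema2 = {D}.
Closure of {D}: D → B applies, adding B. So (D)⁺ = {B, D}.
This closure contains every attribute of Schema2, so Schema1 ∩ Schema2 → Schema2. The join is lossless.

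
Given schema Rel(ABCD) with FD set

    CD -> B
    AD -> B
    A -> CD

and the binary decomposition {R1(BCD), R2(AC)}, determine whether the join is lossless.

Common attributes: R1 ∩ R2 = {C}.
No dependency enlarges {C}, so (C)⁺ = {C}.
The closure contains neither all of R1 = {BCD} nor all of R2 = {AC}, so the common attributes are not a superkey of either fragment. The join is lossy.

No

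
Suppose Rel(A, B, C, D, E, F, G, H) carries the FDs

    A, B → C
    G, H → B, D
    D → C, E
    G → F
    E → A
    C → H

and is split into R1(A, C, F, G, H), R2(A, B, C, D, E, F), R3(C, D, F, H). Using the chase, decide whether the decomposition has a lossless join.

No

Chase test. Columns are A, B, C, D, E, F, G, H; row i has aⱼ where attribute j ∈ Ri, else bᵢⱼ.
Initial tableau (one row per fragment):
  row 1: a1 b12 a3 b14 b15 a6 a7 a8
  row 2: a1 a2 a3 a4 a5 a6 b27 b28
  row 3: b31 b32 a3 a4 b35 a6 b37 a8
Rows 2 and 3 agree on D; apply D→C, E and equate their C, E entries.
Rows 2 and 3 agree on E; apply E→A and equate their A entries.
Rows 1 and 2 agree on C; apply C→H and equate their H entries.
No row becomes fully distinguished — the join is lossy.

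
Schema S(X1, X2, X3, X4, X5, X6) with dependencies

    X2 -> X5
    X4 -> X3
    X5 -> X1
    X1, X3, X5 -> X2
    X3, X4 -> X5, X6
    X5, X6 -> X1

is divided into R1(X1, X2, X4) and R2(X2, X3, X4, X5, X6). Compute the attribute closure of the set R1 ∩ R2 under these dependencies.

X1, X2, X3, X4, X5, X6

R1 ∩ R2 = {X2, X4}.
X2 → X5 applies, adding X5
X4 → X3 applies, adding X3
X5 → X1 applies, adding X1
X3, X4 → X5, X6 applies, adding X6
Closure: {X1, X2, X3, X4, X5, X6}.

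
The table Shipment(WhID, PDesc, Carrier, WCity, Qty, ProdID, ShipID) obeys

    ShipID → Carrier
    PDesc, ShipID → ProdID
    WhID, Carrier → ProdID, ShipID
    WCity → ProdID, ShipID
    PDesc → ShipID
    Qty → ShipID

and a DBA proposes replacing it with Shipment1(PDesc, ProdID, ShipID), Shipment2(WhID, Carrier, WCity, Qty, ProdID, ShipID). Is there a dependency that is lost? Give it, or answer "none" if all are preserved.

ShipID → Carrier lies within Shipment2.
PDesc, ShipID → ProdID lies within Shipment1.
WhID, Carrier → ProdID, ShipID lies within Shipment2.
WCity → ProdID, ShipID lies within Shipment2.
PDesc → ShipID lies within Shipment1.
Qty → ShipID lies within Shipment2.
Every dependency is enforceable on the fragments, so the decomposition is dependency-preserving.

none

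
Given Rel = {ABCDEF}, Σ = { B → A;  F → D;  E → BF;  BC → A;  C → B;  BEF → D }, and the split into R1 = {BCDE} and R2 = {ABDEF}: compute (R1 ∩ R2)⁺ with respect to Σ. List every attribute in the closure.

R1 ∩ R2 = {BDE}.
B → A applies, adding A
E → BF applies, adding F
Closure: {ABDEF}.

ABDEF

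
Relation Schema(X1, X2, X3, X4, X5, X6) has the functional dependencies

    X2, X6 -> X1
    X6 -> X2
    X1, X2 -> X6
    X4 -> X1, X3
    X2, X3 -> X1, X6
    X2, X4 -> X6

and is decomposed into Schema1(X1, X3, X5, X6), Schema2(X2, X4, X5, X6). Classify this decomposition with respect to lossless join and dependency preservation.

lossy and not dependency-preserving

Lossless test: (X5, X6)⁺ = {X1, X2, X5, X6}, which is a superkey of neither fragment — lossy.
Dependency preservation: the restricted closure of {X1, X2} across the fragments never reaches {X6}, so X1, X2 → X6 cannot be enforced without a join — not preserved.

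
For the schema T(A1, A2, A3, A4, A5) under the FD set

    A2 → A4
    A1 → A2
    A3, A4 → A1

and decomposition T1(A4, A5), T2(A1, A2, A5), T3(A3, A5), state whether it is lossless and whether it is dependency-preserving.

lossy and not dependency-preserving

Lossless test (chase): applying each FD to every pair of rows produces no changes in the tableau, so no row becomes fully distinguished — the join is lossy.
Dependency preservation: the restricted closure of {A2} across the fragments never reaches {A4}, so A2 → A4 cannot be enforced without a join — not preserved.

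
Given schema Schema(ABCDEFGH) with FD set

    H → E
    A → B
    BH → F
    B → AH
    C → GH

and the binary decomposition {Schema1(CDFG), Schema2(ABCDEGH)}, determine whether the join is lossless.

No

Common attributes: Schema1 ∩ Schema2 = {CDG}.
Closure of {CDG}: C → GH applies, adding H; H → E applies, adding E. So (CDG)⁺ = {CDEGH}.
The closure contains neither all of Schema1 = {CDFG} nor all of Schema2 = {ABCDEGH}, so the common attributes are not a superkey of either fragment. The join is lossy.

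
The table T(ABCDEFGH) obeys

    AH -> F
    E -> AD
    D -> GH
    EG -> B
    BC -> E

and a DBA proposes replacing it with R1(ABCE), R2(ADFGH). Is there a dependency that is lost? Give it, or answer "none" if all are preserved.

E -> AD

Check E → AD: no single fragment contains all of {ADE}, and the restricted closure of {E} across the fragments never reaches {AD}.
AH → F is preserved.
D → GH is preserved.
EG → B is preserved.
BC → E is preserved.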